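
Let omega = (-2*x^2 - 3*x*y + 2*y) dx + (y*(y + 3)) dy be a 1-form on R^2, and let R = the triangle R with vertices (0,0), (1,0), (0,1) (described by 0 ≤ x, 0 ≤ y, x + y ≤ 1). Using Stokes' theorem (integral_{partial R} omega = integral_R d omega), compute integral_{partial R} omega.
integral_(partial R) omega = -1/2

Stokes: integral_partial_R omega = integral_R d omega with d omega = (∂Q/∂x - ∂P/∂y) dx ∧ dy.
  ∂Q/∂x = 0
  ∂P/∂y = 2 - 3*x
  integrand = ∂Q/∂x - ∂P/∂y = 3*x - 2.
Integrating over R: integral_0^1 integral_0^{1-x} (3*x - 2) dy dx = -1/2.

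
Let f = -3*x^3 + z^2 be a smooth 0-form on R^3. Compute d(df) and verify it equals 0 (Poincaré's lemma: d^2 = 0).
d(df) = 0

Step 1: df = sum_i (∂f/∂x_i) dx_i = (-9*x^2) dx + (0) dy + (2*z) dz.
Step 2: Apply d again. Using the 1-form formula, the coefficient of dx ∧ dy in d(df) is ∂^2 f/∂x ∂y - ∂^2 f/∂y ∂x = (0) - (0) = 0 (equality of mixed partials for smooth f).
Similarly for dx ∧ dz and dy ∧ dz — all coefficients vanish. So d(df) = 0.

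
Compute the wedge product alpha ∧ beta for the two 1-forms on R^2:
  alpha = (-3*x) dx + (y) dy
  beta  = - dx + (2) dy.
alpha ∧ beta = (-6*x + y) dx ∧ dy

Distribute the wedge, using dx_i ∧ dx_j = -dx_j ∧ dx_i and dx_i ∧ dx_i = 0. For each pair (i, j) with i < j, the coefficient of dx_i ∧ dx_j in alpha ∧ beta is (alpha_i * beta_j - alpha_j * beta_i). Collecting: alpha ∧ beta = (-6*x + y) dx ∧ dy.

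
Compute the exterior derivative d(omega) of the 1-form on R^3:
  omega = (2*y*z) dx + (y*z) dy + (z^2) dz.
d(omega) = (-2*z) dx ∧ dy + (-2*y) dx ∧ dz + (-y) dy ∧ dz

For a 1-form omega = sum_i f_i dx_i, the exterior derivative is
  d(omega) = sum_{i < j} (∂f_j/∂x_i - ∂f_i/∂x_j) dx_i ∧ dx_j.
  coefficient of dx ∧ dy: ∂f_2/∂x - ∂f_1/∂y = ∂(y*z)/∂x - ∂(2*y*z)/∂y = -2*z
  coefficient of dx ∧ dz: ∂f_3/∂x - ∂f_1/∂z = ∂(z^2)/∂x - ∂(2*y*z)/∂z = -2*y
  coefficient of dy ∧ dz: ∂f_3/∂y - ∂f_2/∂z = ∂(z^2)/∂y - ∂(y*z)/∂z = -y
Assembling: d(omega) = (-2*z) dx ∧ dy + (-2*y) dx ∧ dz + (-y) dy ∧ dz.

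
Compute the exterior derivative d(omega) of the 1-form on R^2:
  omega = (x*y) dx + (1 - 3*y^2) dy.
d(omega) = (-x) dx ∧ dy

For a 1-form omega = sum_i f_i dx_i, the exterior derivative is
  d(omega) = sum_{i < j} (∂f_j/∂x_i - ∂f_i/∂x_j) dx_i ∧ dx_j.
  coefficient of dx ∧ dy: ∂f_2/∂x - ∂f_1/∂y = ∂(1 - 3*y^2)/∂x - ∂(x*y)/∂y = -x
Assembling: d(omega) = (-x) dx ∧ dy.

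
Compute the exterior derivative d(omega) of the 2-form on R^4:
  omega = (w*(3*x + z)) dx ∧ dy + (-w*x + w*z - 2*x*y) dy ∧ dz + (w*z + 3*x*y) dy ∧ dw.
d(omega) = (-2*y) dx ∧ dy ∧ dz + (3*x + 3*y + z) dx ∧ dy ∧ dw + (-w - x + z) dy ∧ dz ∧ dw

For a 2-form omega = sum_{i<j} g_{ij} dx_i ∧ dx_j, the exterior derivative is
  d(omega) = sum_{i<j} d(g_{ij}) ∧ dx_i ∧ dx_j = sum_{i<j, k} (∂g_{ij}/∂x_k) dx_k ∧ dx_i ∧ dx_j.
Expand each term, using dx_k ∧ dx_i ∧ dx_j = sgn(permutation) dx_{(a)} ∧ dx_{(b)} ∧ dx_{(c)} with (a < b < c) sorted:
  d(w*(3*x + z)) includes (∂/∂z)(w*(3*x + z)) dz = (w) dz, which multiplied by dx ∧ dy gives (w) dx ∧ dy ∧ dz
  d(w*(3*x + z)) includes (∂/∂w)(w*(3*x + z)) dw = (3*x + z) dw, which multiplied by dx ∧ dy gives (3*x + z) dx ∧ dy ∧ dw
  d(-w*x + w*z - 2*x*y) includes (∂/∂x)(-w*x + w*z - 2*x*y) dx = (-w - 2*y) dx, which multiplied by dy ∧ dz gives (-w - 2*y) dx ∧ dy ∧ dz
  d(-w*x + w*z - 2*x*y) includes (∂/∂w)(-w*x + w*z - 2*x*y) dw = (-x + z) dw, which multiplied by dy ∧ dz gives (-x + z) dy ∧ dz ∧ dw
  d(w*z + 3*x*y) includes (∂/∂x)(w*z + 3*x*y) dx = (3*y) dx, which multiplied by dy ∧ dw gives (3*y) dx ∧ dy ∧ dw
  d(w*z + 3*x*y) includes (∂/∂z)(w*z + 3*x*y) dz = (w) dz, which multiplied by dy ∧ dw gives (-w) dy ∧ dz ∧ dw
Collecting like 3-forms: d(omega) = (-2*y) dx ∧ dy ∧ dz + (3*x + 3*y + z) dx ∧ dy ∧ dw + (-w - x + z) dy ∧ dz ∧ dw.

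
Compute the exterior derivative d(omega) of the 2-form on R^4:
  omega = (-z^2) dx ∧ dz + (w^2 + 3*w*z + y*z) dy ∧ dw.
d(omega) = (-3*w - y) dy ∧ dz ∧ dw

For a 2-form omega = sum_{i<j} g_{ij} dx_i ∧ dx_j, the exterior derivative is
  d(omega) = sum_{i<j} d(g_{ij}) ∧ dx_i ∧ dx_j = sum_{i<j, k} (∂g_{ij}/∂x_k) dx_k ∧ dx_i ∧ dx_j.
Expand each term, using dx_k ∧ dx_i ∧ dx_j = sgn(permutation) dx_{(a)} ∧ dx_{(b)} ∧ dx_{(c)} with (a < b < c) sorted:
  d(w^2 + 3*w*z + y*z) includes (∂/∂z)(w^2 + 3*w*z + y*z) dz = (3*w + y) dz, which multiplied by dy ∧ dw gives (-3*w - y) dy ∧ dz ∧ dw
Collecting like 3-forms: d(omega) = (-3*w - y) dy ∧ dz ∧ dw.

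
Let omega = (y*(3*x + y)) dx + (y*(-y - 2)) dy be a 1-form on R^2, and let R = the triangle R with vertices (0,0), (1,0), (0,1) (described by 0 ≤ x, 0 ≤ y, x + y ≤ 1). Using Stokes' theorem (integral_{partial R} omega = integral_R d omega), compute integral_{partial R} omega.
integral_(partial R) omega = -5/6

Stokes: integral_partial_R omega = integral_R d omega with d omega = (∂Q/∂x - ∂P/∂y) dx ∧ dy.
  ∂Q/∂x = 0
  ∂P/∂y = 3*x + 2*y
  integrand = ∂Q/∂x - ∂P/∂y = -3*x - 2*y.
Integrating over R: integral_0^1 integral_0^{1-x} (-3*x - 2*y) dy dx = -5/6.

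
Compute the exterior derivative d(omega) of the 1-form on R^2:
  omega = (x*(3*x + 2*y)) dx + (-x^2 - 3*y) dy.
d(omega) = (-4*x) dx ∧ dy

For a 1-form omega = sum_i f_i dx_i, the exterior derivative is
  d(omega) = sum_{i < j} (∂f_j/∂x_i - ∂f_i/∂x_j) dx_i ∧ dx_j.
  coefficient of dx ∧ dy: ∂f_2/∂x - ∂f_1/∂y = ∂(-x^2 - 3*y)/∂x - ∂(x*(3*x + 2*y))/∂y = -4*x
Assembling: d(omega) = (-4*x) dx ∧ dy.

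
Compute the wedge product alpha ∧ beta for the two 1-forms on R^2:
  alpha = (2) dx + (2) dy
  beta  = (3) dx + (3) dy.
alpha ∧ beta = 0

Distribute the wedge, using dx_i ∧ dx_j = -dx_j ∧ dx_i and dx_i ∧ dx_i = 0. For each pair (i, j) with i < j, the coefficient of dx_i ∧ dx_j in alpha ∧ beta is (alpha_i * beta_j - alpha_j * beta_i). Collecting: alpha ∧ beta = 0.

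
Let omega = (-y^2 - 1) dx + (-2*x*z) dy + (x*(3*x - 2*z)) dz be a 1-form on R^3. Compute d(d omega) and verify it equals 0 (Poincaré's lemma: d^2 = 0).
d(d omega) = 0

Step 1: d omega = sum_{i<j} (∂f_j/∂x_i - ∂f_i/∂x_j) dx_i ∧ dx_j:
  coeff of dx ∧ dy: 2*y - 2*z
  coeff of dx ∧ dz: 6*x - 2*z
  coeff of dy ∧ dz: 2*x
Step 2: Apply d again to each 2-form coefficient. The only possible 3-form in R^3 is dx ∧ dy ∧ dz, with coefficient
  ∂(coeff of dy∧dz)/∂x - ∂(coeff of dx∧dz)/∂y + ∂(coeff of dx∧dy)/∂z
  = ∂/∂x (2*x) - ∂/∂y (6*x - 2*z) + ∂/∂z (2*y - 2*z).
Each of these terms simplifies to sums of mixed partials that cancel in pairs. The result is 0 (by equality of mixed partials for smooth functions — Schwarz / Clairaut).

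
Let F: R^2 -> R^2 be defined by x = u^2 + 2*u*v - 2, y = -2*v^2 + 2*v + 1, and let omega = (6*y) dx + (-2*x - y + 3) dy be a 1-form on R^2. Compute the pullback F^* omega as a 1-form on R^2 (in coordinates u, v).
F^* omega = (-24*u*v^2 + 24*u*v + 12*u - 24*v^3 + 24*v^2 + 12*v) du + (8*u^2*v - 4*u^2 - 8*u*v^2 + 16*u*v + 12*u - 8*v^3 + 12*v^2 - 28*v + 12) dv

Using F^*(f dg) = (f ∘ F) d(g ∘ F), substitute each coordinate x_i by F_i(u, v) in f_i, and replace dx_i by d F_i = (∂F_i/∂u) du + (∂F_i/∂v) dv.
  For the x component: f_1(F) = -12*v^2 + 12*v + 6; d F_1 = (2*u + 2*v) du + (2*u) dv
  For the y component: f_2(F) = -2*u^2 - 4*u*v + 2*v^2 - 2*v + 6; d F_2 = (0) du + (2 - 4*v) dv
Combining and collecting du, dv coefficients:
  coeff of du: -24*u*v^2 + 24*u*v + 12*u - 24*v^3 + 24*v^2 + 12*v
  coeff of dv: 8*u^2*v - 4*u^2 - 8*u*v^2 + 16*u*v + 12*u - 8*v^3 + 12*v^2 - 28*v + 12
F^* omega = (-24*u*v^2 + 24*u*v + 12*u - 24*v^3 + 24*v^2 + 12*v) du + (8*u^2*v - 4*u^2 - 8*u*v^2 + 16*u*v + 12*u - 8*v^3 + 12*v^2 - 28*v + 12) dv.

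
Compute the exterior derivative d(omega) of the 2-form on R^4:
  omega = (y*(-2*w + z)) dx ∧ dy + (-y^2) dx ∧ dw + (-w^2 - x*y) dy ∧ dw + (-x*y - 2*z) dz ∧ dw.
d(omega) = (y) dx ∧ dy ∧ dz + (-y) dx ∧ dy ∧ dw + (-y) dx ∧ dz ∧ dw + (-x) dy ∧ dz ∧ dw

For a 2-form omega = sum_{i<j} g_{ij} dx_i ∧ dx_j, the exterior derivative is
  d(omega) = sum_{i<j} d(g_{ij}) ∧ dx_i ∧ dx_j = sum_{i<j, k} (∂g_{ij}/∂x_k) dx_k ∧ dx_i ∧ dx_j.
Expand each term, using dx_k ∧ dx_i ∧ dx_j = sgn(permutation) dx_{(a)} ∧ dx_{(b)} ∧ dx_{(c)} with (a < b < c) sorted:
  d(y*(-2*w + z)) includes (∂/∂z)(y*(-2*w + z)) dz = (y) dz, which multiplied by dx ∧ dy gives (y) dx ∧ dy ∧ dz
  d(y*(-2*w + z)) includes (∂/∂w)(y*(-2*w + z)) dw = (-2*y) dw, which multiplied by dx ∧ dy gives (-2*y) dx ∧ dy ∧ dw
  d(-y^2) includes (∂/∂y)(-y^2) dy = (-2*y) dy, which multiplied by dx ∧ dw gives (2*y) dx ∧ dy ∧ dw
  d(-w^2 - x*y) includes (∂/∂x)(-w^2 - x*y) dx = (-y) dx, which multiplied by dy ∧ dw gives (-y) dx ∧ dy ∧ dw
  d(-x*y - 2*z) includes (∂/∂x)(-x*y - 2*z) dx = (-y) dx, which multiplied by dz ∧ dw gives (-y) dx ∧ dz ∧ dw
  d(-x*y - 2*z) includes (∂/∂y)(-x*y - 2*z) dy = (-x) dy, which multiplied by dz ∧ dw gives (-x) dy ∧ dz ∧ dw
Collecting like 3-forms: d(omega) = (y) dx ∧ dy ∧ dz + (-y) dx ∧ dy ∧ dw + (-y) dx ∧ dz ∧ dw + (-x) dy ∧ dz ∧ dw.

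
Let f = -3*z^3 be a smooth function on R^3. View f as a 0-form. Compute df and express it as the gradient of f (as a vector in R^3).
df = (0) dx + (0) dy + (-9*z^2) dz; grad f = (0, 0, -9*z^2)

For a 0-form f, d f = (∂f/∂x) dx + (∂f/∂y) dy + (∂f/∂z) dz. The components of the vector representation are exactly the entries of grad f in Cartesian coordinates:
  ∂f/∂x = 0
  ∂f/∂y = 0
  ∂f/∂z = -9*z^2.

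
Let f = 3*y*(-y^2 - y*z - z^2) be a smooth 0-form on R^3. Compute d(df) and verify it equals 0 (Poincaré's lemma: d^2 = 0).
d(df) = 0

Step 1: df = sum_i (∂f/∂x_i) dx_i = (0) dx + (-9*y^2 - 6*y*z - 3*z^2) dy + (3*y*(-y - 2*z)) dz.
Step 2: Apply d again. Using the 1-form formula, the coefficient of dx ∧ dy in d(df) is ∂^2 f/∂x ∂y - ∂^2 f/∂y ∂x = (0) - (0) = 0 (equality of mixed partials for smooth f).
Similarly for dx ∧ dz and dy ∧ dz — all coefficients vanish. So d(df) = 0.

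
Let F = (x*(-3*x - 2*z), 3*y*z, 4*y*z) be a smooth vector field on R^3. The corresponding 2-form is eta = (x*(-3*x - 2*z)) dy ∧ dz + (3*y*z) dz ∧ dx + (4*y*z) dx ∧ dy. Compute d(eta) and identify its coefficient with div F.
d(eta) = (-6*x + 4*y + z) dx ∧ dy ∧ dz; div F = -6*x + 4*y + z

For a 2-form in R^3 of the form above, applying d gives a 3-form with coefficient ∂P/∂x + ∂Q/∂y + ∂R/∂z:
  ∂P/∂x = -6*x - 2*z
  ∂Q/∂y = 3*z
  ∂R/∂z = 4*y
Sum = -6*x + 4*y + z, which is exactly div F.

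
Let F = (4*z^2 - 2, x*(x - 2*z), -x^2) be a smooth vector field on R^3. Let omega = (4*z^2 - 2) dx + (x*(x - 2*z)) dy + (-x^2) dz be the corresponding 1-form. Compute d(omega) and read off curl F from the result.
d(omega) = (2*x) dy ∧ dz + (2*x + 8*z) dz ∧ dx + (2*x - 2*z) dx ∧ dy; curl F = (2*x, 2*x + 8*z, 2*x - 2*z)

d omega = sum_{i<j} (∂f_j/∂x_i - ∂f_i/∂x_j) dx_i ∧ dx_j. Under the identification (dy ∧ dz, dz ∧ dx, dx ∧ dy) ↔ (e_x, e_y, e_z), the coefficients are exactly the components of curl F. Compute:
  ∂R/∂y - ∂Q/∂z = (0) - (-2*x) = 2*x
  ∂P/∂z - ∂R/∂x = (8*z) - (-2*x) = 2*x + 8*z
  ∂Q/∂x - ∂P/∂y = (2*x - 2*z) - (0) = 2*x - 2*z.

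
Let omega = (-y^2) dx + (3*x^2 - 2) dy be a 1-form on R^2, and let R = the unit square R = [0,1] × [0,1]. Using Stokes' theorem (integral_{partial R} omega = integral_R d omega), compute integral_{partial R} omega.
integral_(partial R) omega = 4

Stokes: integral_partial_R omega = integral_R d omega with d omega = (∂Q/∂x - ∂P/∂y) dx ∧ dy.
  ∂Q/∂x = 6*x
  ∂P/∂y = -2*y
  integrand = ∂Q/∂x - ∂P/∂y = 6*x + 2*y.
Integrating over R: integral_0^1 integral_0^1 (6*x + 2*y) dx dy = 4.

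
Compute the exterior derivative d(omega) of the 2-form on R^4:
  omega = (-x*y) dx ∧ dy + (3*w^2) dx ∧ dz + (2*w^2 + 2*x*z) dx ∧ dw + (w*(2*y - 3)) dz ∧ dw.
d(omega) = (6*w - 2*x) dx ∧ dz ∧ dw + (2*w) dy ∧ dz ∧ dw

For a 2-form omega = sum_{i<j} g_{ij} dx_i ∧ dx_j, the exterior derivative is
  d(omega) = sum_{i<j} d(g_{ij}) ∧ dx_i ∧ dx_j = sum_{i<j, k} (∂g_{ij}/∂x_k) dx_k ∧ dx_i ∧ dx_j.
Expand each term, using dx_k ∧ dx_i ∧ dx_j = sgn(permutation) dx_{(a)} ∧ dx_{(b)} ∧ dx_{(c)} with (a < b < c) sorted:
  d(3*w^2) includes (∂/∂w)(3*w^2) dw = (6*w) dw, which multiplied by dx ∧ dz gives (6*w) dx ∧ dz ∧ dw
  d(2*w^2 + 2*x*z) includes (∂/∂z)(2*w^2 + 2*x*z) dz = (2*x) dz, which multiplied by dx ∧ dw gives (-2*x) dx ∧ dz ∧ dw
  d(w*(2*y - 3)) includes (∂/∂y)(w*(2*y - 3)) dy = (2*w) dy, which multiplied by dz ∧ dw gives (2*w) dy ∧ dz ∧ dw
Collecting like 3-forms: d(omega) = (6*w - 2*x) dx ∧ dz ∧ dw + (2*w) dy ∧ dz ∧ dw.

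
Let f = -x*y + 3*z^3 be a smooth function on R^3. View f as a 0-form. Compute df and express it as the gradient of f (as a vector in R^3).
df = (-y) dx + (-x) dy + (9*z^2) dz; grad f = (-y, -x, 9*z^2)

For a 0-form f, d f = (∂f/∂x) dx + (∂f/∂y) dy + (∂f/∂z) dz. The components of the vector representation are exactly the entries of grad f in Cartesian coordinates:
  ∂f/∂x = -y
  ∂f/∂y = -x
  ∂f/∂z = 9*z^2.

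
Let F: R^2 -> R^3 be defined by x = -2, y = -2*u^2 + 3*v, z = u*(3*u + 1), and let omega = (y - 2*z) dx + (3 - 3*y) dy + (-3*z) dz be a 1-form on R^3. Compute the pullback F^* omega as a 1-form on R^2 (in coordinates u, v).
F^* omega = (3*u*(-26*u^2 - 9*u + 12*v - 5)) du + (18*u^2 - 27*v + 9) dv

Using F^*(f dg) = (f ∘ F) d(g ∘ F), substitute each coordinate x_i by F_i(u, v) in f_i, and replace dx_i by d F_i = (∂F_i/∂u) du + (∂F_i/∂v) dv.
  For the x component: f_1(F) = -8*u^2 - 2*u + 3*v; d F_1 = (0) du + (0) dv
  For the y component: f_2(F) = 6*u^2 - 9*v + 3; d F_2 = (-4*u) du + (3) dv
  For the z component: f_3(F) = 3*u*(-3*u - 1); d F_3 = (6*u + 1) du + (0) dv
Combining and collecting du, dv coefficients:
  coeff of du: 3*u*(-26*u^2 - 9*u + 12*v - 5)
  coeff of dv: 18*u^2 - 27*v + 9
F^* omega = (3*u*(-26*u^2 - 9*u + 12*v - 5)) du + (18*u^2 - 27*v + 9) dv.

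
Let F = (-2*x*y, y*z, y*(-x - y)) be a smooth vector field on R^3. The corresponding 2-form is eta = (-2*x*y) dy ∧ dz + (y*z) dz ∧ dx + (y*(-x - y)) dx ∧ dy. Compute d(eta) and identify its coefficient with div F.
d(eta) = (-2*y + z) dx ∧ dy ∧ dz; div F = -2*y + z

For a 2-form in R^3 of the form above, applying d gives a 3-form with coefficient ∂P/∂x + ∂Q/∂y + ∂R/∂z:
  ∂P/∂x = -2*y
  ∂Q/∂y = z
  ∂R/∂z = 0
Sum = -2*y + z, which is exactly div F.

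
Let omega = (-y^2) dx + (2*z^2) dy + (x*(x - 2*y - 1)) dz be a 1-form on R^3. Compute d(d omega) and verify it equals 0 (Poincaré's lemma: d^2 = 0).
d(d omega) = 0

Step 1: d omega = sum_{i<j} (∂f_j/∂x_i - ∂f_i/∂x_j) dx_i ∧ dx_j:
  coeff of dx ∧ dy: 2*y
  coeff of dx ∧ dz: 2*x - 2*y - 1
  coeff of dy ∧ dz: -2*x - 4*z
Step 2: Apply d again to each 2-form coefficient. The only possible 3-form in R^3 is dx ∧ dy ∧ dz, with coefficient
  ∂(coeff of dy∧dz)/∂x - ∂(coeff of dx∧dz)/∂y + ∂(coeff of dx∧dy)/∂z
  = ∂/∂x (-2*x - 4*z) - ∂/∂y (2*x - 2*y - 1) + ∂/∂z (2*y).
Each of these terms simplifies to sums of mixed partials that cancel in pairs. The result is 0 (by equality of mixed partials for smooth functions — Schwarz / Clairaut).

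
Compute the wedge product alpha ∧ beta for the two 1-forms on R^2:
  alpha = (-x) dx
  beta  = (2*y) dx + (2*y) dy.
alpha ∧ beta = (-2*x*y) dx ∧ dy

Distribute the wedge, using dx_i ∧ dx_j = -dx_j ∧ dx_i and dx_i ∧ dx_i = 0. For each pair (i, j) with i < j, the coefficient of dx_i ∧ dx_j in alpha ∧ beta is (alpha_i * beta_j - alpha_j * beta_i). Collecting: alpha ∧ beta = (-2*x*y) dx ∧ dy.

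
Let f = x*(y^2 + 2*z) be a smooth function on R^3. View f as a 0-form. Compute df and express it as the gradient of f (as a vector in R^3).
df = (y^2 + 2*z) dx + (2*x*y) dy + (2*x) dz; grad f = (y^2 + 2*z, 2*x*y, 2*x)

For a 0-form f, d f = (∂f/∂x) dx + (∂f/∂y) dy + (∂f/∂z) dz. The components of the vector representation are exactly the entries of grad f in Cartesian coordinates:
  ∂f/∂x = y^2 + 2*z
  ∂f/∂y = 2*x*y
  ∂f/∂z = 2*x.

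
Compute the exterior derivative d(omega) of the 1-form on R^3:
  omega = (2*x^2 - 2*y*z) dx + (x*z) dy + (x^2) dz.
d(omega) = (3*z) dx ∧ dy + (2*x + 2*y) dx ∧ dz + (-x) dy ∧ dz

For a 1-form omega = sum_i f_i dx_i, the exterior derivative is
  d(omega) = sum_{i < j} (∂f_j/∂x_i - ∂f_i/∂x_j) dx_i ∧ dx_j.
  coefficient of dx ∧ dy: ∂f_2/∂x - ∂f_1/∂y = ∂(x*z)/∂x - ∂(2*x^2 - 2*y*z)/∂y = 3*z
  coefficient of dx ∧ dz: ∂f_3/∂x - ∂f_1/∂z = ∂(x^2)/∂x - ∂(2*x^2 - 2*y*z)/∂z = 2*x + 2*y
  coefficient of dy ∧ dz: ∂f_3/∂y - ∂f_2/∂z = ∂(x^2)/∂y - ∂(x*z)/∂z = -x
Assembling: d(omega) = (3*z) dx ∧ dy + (2*x + 2*y) dx ∧ dz + (-x) dy ∧ dz.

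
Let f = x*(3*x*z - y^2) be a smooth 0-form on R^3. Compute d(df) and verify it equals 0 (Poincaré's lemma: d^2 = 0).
d(df) = 0

Step 1: df = sum_i (∂f/∂x_i) dx_i = (6*x*z - y^2) dx + (-2*x*y) dy + (3*x^2) dz.
Step 2: Apply d again. Using the 1-form formula, the coefficient of dx ∧ dy in d(df) is ∂^2 f/∂x ∂y - ∂^2 f/∂y ∂x = (-2*y) - (-2*y) = 0 (equality of mixed partials for smooth f).
Similarly for dx ∧ dz and dy ∧ dz — all coefficients vanish. So d(df) = 0.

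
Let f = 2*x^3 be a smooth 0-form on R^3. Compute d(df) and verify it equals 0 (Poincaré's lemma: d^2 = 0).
d(df) = 0

Step 1: df = sum_i (∂f/∂x_i) dx_i = (6*x^2) dx + (0) dy + (0) dz.
Step 2: Apply d again. Using the 1-form formula, the coefficient of dx ∧ dy in d(df) is ∂^2 f/∂x ∂y - ∂^2 f/∂y ∂x = (0) - (0) = 0 (equality of mixed partials for smooth f).
Similarly for dx ∧ dz and dy ∧ dz — all coefficients vanish. So d(df) = 0.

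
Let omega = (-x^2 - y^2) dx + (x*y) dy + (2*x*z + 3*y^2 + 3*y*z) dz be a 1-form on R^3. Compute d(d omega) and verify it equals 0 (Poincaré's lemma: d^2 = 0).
d(d omega) = 0

Step 1: d omega = sum_{i<j} (∂f_j/∂x_i - ∂f_i/∂x_j) dx_i ∧ dx_j:
  coeff of dx ∧ dy: 3*y
  coeff of dx ∧ dz: 2*z
  coeff of dy ∧ dz: 6*y + 3*z
Step 2: Apply d again to each 2-form coefficient. The only possible 3-form in R^3 is dx ∧ dy ∧ dz, with coefficient
  ∂(coeff of dy∧dz)/∂x - ∂(coeff of dx∧dz)/∂y + ∂(coeff of dx∧dy)/∂z
  = ∂/∂x (6*y + 3*z) - ∂/∂y (2*z) + ∂/∂z (3*y).
Each of these terms simplifies to sums of mixed partials that cancel in pairs. The result is 0 (by equality of mixed partials for smooth functions — Schwarz / Clairaut).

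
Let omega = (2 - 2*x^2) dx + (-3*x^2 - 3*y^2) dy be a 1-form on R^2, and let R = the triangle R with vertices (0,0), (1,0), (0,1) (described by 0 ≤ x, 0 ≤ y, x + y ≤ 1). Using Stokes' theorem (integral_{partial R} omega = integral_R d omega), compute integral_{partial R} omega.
integral_(partial R) omega = -1

Stokes: integral_partial_R omega = integral_R d omega with d omega = (∂Q/∂x - ∂P/∂y) dx ∧ dy.
  ∂Q/∂x = -6*x
  ∂P/∂y = 0
  integrand = ∂Q/∂x - ∂P/∂y = -6*x.
Integrating over R: integral_0^1 integral_0^{1-x} (-6*x) dy dx = -1.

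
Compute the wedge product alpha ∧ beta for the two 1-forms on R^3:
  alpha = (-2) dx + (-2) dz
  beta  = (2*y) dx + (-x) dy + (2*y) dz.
alpha ∧ beta = (2*x) dx ∧ dy + (-2*x) dy ∧ dz

Distribute the wedge, using dx_i ∧ dx_j = -dx_j ∧ dx_i and dx_i ∧ dx_i = 0. For each pair (i, j) with i < j, the coefficient of dx_i ∧ dx_j in alpha ∧ beta is (alpha_i * beta_j - alpha_j * beta_i). Collecting: alpha ∧ beta = (2*x) dx ∧ dy + (-2*x) dy ∧ dz.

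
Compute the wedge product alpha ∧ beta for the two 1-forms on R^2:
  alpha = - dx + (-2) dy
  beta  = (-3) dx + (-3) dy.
alpha ∧ beta = (-3) dx ∧ dy

Distribute the wedge, using dx_i ∧ dx_j = -dx_j ∧ dx_i and dx_i ∧ dx_i = 0. For each pair (i, j) with i < j, the coefficient of dx_i ∧ dx_j in alpha ∧ beta is (alpha_i * beta_j - alpha_j * beta_i). Collecting: alpha ∧ beta = (-3) dx ∧ dy.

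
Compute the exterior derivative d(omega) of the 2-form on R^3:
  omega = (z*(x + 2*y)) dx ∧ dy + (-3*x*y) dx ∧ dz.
d(omega) = (4*x + 2*y) dx ∧ dy ∧ dz

For a 2-form omega = sum_{i<j} g_{ij} dx_i ∧ dx_j, the exterior derivative is
  d(omega) = sum_{i<j} d(g_{ij}) ∧ dx_i ∧ dx_j = sum_{i<j, k} (∂g_{ij}/∂x_k) dx_k ∧ dx_i ∧ dx_j.
Expand each term, using dx_k ∧ dx_i ∧ dx_j = sgn(permutation) dx_{(a)} ∧ dx_{(b)} ∧ dx_{(c)} with (a < b < c) sorted:
  d(z*(x + 2*y)) includes (∂/∂z)(z*(x + 2*y)) dz = (x + 2*y) dz, which multiplied by dx ∧ dy gives (x + 2*y) dx ∧ dy ∧ dz
  d(-3*x*y) includes (∂/∂y)(-3*x*y) dy = (-3*x) dy, which multiplied by dx ∧ dz gives (3*x) dx ∧ dy ∧ dz
Collecting like 3-forms: d(omega) = (4*x + 2*y) dx ∧ dy ∧ dz.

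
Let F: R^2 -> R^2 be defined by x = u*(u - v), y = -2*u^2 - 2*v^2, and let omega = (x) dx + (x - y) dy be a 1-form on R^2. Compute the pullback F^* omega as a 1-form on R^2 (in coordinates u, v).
F^* omega = (u*(-10*u^2 + u*v - 7*v^2)) du + (-u^3 - 11*u^2*v + 4*u*v^2 - 8*v^3) dv

Using F^*(f dg) = (f ∘ F) d(g ∘ F), substitute each coordinate x_i by F_i(u, v) in f_i, and replace dx_i by d F_i = (∂F_i/∂u) du + (∂F_i/∂v) dv.
  For the x component: f_1(F) = u*(u - v); d F_1 = (2*u - v) du + (-u) dv
  For the y component: f_2(F) = 3*u^2 - u*v + 2*v^2; d F_2 = (-4*u) du + (-4*v) dv
Combining and collecting du, dv coefficients:
  coeff of du: u*(-10*u^2 + u*v - 7*v^2)
  coeff of dv: -u^3 - 11*u^2*v + 4*u*v^2 - 8*v^3
F^* omega = (u*(-10*u^2 + u*v - 7*v^2)) du + (-u^3 - 11*u^2*v + 4*u*v^2 - 8*v^3) dv.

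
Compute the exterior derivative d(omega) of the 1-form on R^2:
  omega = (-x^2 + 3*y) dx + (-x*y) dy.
d(omega) = (-y - 3) dx ∧ dy

For a 1-form omega = sum_i f_i dx_i, the exterior derivative is
  d(omega) = sum_{i < j} (∂f_j/∂x_i - ∂f_i/∂x_j) dx_i ∧ dx_j.
  coefficient of dx ∧ dy: ∂f_2/∂x - ∂f_1/∂y = ∂(-x*y)/∂x - ∂(-x^2 + 3*y)/∂y = -y - 3
Assembling: d(omega) = (-y - 3) dx ∧ dy.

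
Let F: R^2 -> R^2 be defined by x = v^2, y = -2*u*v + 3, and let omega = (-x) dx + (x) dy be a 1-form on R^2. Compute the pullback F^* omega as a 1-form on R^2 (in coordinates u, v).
F^* omega = (-2*v^3) du + (2*v^2*(-u - v)) dv

Using F^*(f dg) = (f ∘ F) d(g ∘ F), substitute each coordinate x_i by F_i(u, v) in f_i, and replace dx_i by d F_i = (∂F_i/∂u) du + (∂F_i/∂v) dv.
  For the x component: f_1(F) = -v^2; d F_1 = (0) du + (2*v) dv
  For the y component: f_2(F) = v^2; d F_2 = (-2*v) du + (-2*u) dv
Combining and collecting du, dv coefficients:
  coeff of du: -2*v^3
  coeff of dv: 2*v^2*(-u - v)
F^* omega = (-2*v^3) du + (2*v^2*(-u - v)) dv.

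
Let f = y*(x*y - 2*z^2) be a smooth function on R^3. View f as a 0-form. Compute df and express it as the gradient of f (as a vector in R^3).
df = (y^2) dx + (2*x*y - 2*z^2) dy + (-4*y*z) dz; grad f = (y^2, 2*x*y - 2*z^2, -4*y*z)

For a 0-form f, d f = (∂f/∂x) dx + (∂f/∂y) dy + (∂f/∂z) dz. The components of the vector representation are exactly the entries of grad f in Cartesian coordinates:
  ∂f/∂x = y^2
  ∂f/∂y = 2*x*y - 2*z^2
  ∂f/∂z = -4*y*z.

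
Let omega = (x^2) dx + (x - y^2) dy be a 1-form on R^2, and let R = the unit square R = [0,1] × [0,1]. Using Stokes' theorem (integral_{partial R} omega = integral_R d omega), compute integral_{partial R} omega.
integral_(partial R) omega = 1

Stokes: integral_partial_R omega = integral_R d omega with d omega = (∂Q/∂x - ∂P/∂y) dx ∧ dy.
  ∂Q/∂x = 1
  ∂P/∂y = 0
  integrand = ∂Q/∂x - ∂P/∂y = 1.
Integrating over R: integral_0^1 integral_0^1 (1) dx dy = 1.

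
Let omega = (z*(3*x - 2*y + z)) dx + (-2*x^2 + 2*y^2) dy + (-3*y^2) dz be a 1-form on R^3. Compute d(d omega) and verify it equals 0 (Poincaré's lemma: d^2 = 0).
d(d omega) = 0

Step 1: d omega = sum_{i<j} (∂f_j/∂x_i - ∂f_i/∂x_j) dx_i ∧ dx_j:
  coeff of dx ∧ dy: -4*x + 2*z
  coeff of dx ∧ dz: -3*x + 2*y - 2*z
  coeff of dy ∧ dz: -6*y
Step 2: Apply d again to each 2-form coefficient. The only possible 3-form in R^3 is dx ∧ dy ∧ dz, with coefficient
  ∂(coeff of dy∧dz)/∂x - ∂(coeff of dx∧dz)/∂y + ∂(coeff of dx∧dy)/∂z
  = ∂/∂x (-6*y) - ∂/∂y (-3*x + 2*y - 2*z) + ∂/∂z (-4*x + 2*z).
Each of these terms simplifies to sums of mixed partials that cancel in pairs. The result is 0 (by equality of mixed partials for smooth functions — Schwarz / Clairaut).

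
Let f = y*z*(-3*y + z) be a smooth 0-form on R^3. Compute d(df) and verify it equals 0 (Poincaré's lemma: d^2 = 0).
d(df) = 0

Step 1: df = sum_i (∂f/∂x_i) dx_i = (0) dx + (z*(-6*y + z)) dy + (y*(-3*y + 2*z)) dz.
Step 2: Apply d again. Using the 1-form formula, the coefficient of dx ∧ dy in d(df) is ∂^2 f/∂x ∂y - ∂^2 f/∂y ∂x = (0) - (0) = 0 (equality of mixed partials for smooth f).
Similarly for dx ∧ dz and dy ∧ dz — all coefficients vanish. So d(df) = 0.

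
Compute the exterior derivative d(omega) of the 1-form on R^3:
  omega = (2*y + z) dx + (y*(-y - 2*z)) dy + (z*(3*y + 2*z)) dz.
d(omega) = (-2) dx ∧ dy + (-1) dx ∧ dz + (2*y + 3*z) dy ∧ dz

For a 1-form omega = sum_i f_i dx_i, the exterior derivative is
  d(omega) = sum_{i < j} (∂f_j/∂x_i - ∂f_i/∂x_j) dx_i ∧ dx_j.
  coefficient of dx ∧ dy: ∂f_2/∂x - ∂f_1/∂y = ∂(y*(-y - 2*z))/∂x - ∂(2*y + z)/∂y = -2
  coefficient of dx ∧ dz: ∂f_3/∂x - ∂f_1/∂z = ∂(z*(3*y + 2*z))/∂x - ∂(2*y + z)/∂z = -1
  coefficient of dy ∧ dz: ∂f_3/∂y - ∂f_2/∂z = ∂(z*(3*y + 2*z))/∂y - ∂(y*(-y - 2*z))/∂z = 2*y + 3*z
Assembling: d(omega) = (-2) dx ∧ dy + (-1) dx ∧ dz + (2*y + 3*z) dy ∧ dz.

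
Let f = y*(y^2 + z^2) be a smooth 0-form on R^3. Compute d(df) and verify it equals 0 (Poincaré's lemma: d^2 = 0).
d(df) = 0

Step 1: df = sum_i (∂f/∂x_i) dx_i = (0) dx + (3*y^2 + z^2) dy + (2*y*z) dz.
Step 2: Apply d again. Using the 1-form formula, the coefficient of dx ∧ dy in d(df) is ∂^2 f/∂x ∂y - ∂^2 f/∂y ∂x = (0) - (0) = 0 (equality of mixed partials for smooth f).
Similarly for dx ∧ dz and dy ∧ dz — all coefficients vanish. So d(df) = 0.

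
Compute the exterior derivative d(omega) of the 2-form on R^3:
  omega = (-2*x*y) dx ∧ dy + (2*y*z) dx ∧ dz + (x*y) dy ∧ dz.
d(omega) = (y - 2*z) dx ∧ dy ∧ dz

For a 2-form omega = sum_{i<j} g_{ij} dx_i ∧ dx_j, the exterior derivative is
  d(omega) = sum_{i<j} d(g_{ij}) ∧ dx_i ∧ dx_j = sum_{i<j, k} (∂g_{ij}/∂x_k) dx_k ∧ dx_i ∧ dx_j.
Expand each term, using dx_k ∧ dx_i ∧ dx_j = sgn(permutation) dx_{(a)} ∧ dx_{(b)} ∧ dx_{(c)} with (a < b < c) sorted:
  d(2*y*z) includes (∂/∂y)(2*y*z) dy = (2*z) dy, which multiplied by dx ∧ dz gives (-2*z) dx ∧ dy ∧ dz
  d(x*y) includes (∂/∂x)(x*y) dx = (y) dx, which multiplied by dy ∧ dz gives (y) dx ∧ dy ∧ dz
Collecting like 3-forms: d(omega) = (y - 2*z) dx ∧ dy ∧ dz.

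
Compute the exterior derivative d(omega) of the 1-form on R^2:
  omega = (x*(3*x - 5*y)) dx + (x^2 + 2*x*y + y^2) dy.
d(omega) = (7*x + 2*y) dx ∧ dy

For a 1-form omega = sum_i f_i dx_i, the exterior derivative is
  d(omega) = sum_{i < j} (∂f_j/∂x_i - ∂f_i/∂x_j) dx_i ∧ dx_j.
  coefficient of dx ∧ dy: ∂f_2/∂x - ∂f_1/∂y = ∂(x^2 + 2*x*y + y^2)/∂x - ∂(x*(3*x - 5*y))/∂y = 7*x + 2*y
Assembling: d(omega) = (7*x + 2*y) dx ∧ dy.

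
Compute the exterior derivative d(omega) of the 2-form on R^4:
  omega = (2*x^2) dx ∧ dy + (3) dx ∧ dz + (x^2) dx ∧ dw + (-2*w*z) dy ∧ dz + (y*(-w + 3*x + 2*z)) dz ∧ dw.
d(omega) = (-w + 3*x) dy ∧ dz ∧ dw + (3*y) dx ∧ dz ∧ dw

For a 2-form omega = sum_{i<j} g_{ij} dx_i ∧ dx_j, the exterior derivative is
  d(omega) = sum_{i<j} d(g_{ij}) ∧ dx_i ∧ dx_j = sum_{i<j, k} (∂g_{ij}/∂x_k) dx_k ∧ dx_i ∧ dx_j.
Expand each term, using dx_k ∧ dx_i ∧ dx_j = sgn(permutation) dx_{(a)} ∧ dx_{(b)} ∧ dx_{(c)} with (a < b < c) sorted:
  d(-2*w*z) includes (∂/∂w)(-2*w*z) dw = (-2*z) dw, which multiplied by dy ∧ dz gives (-2*z) dy ∧ dz ∧ dw
  d(y*(-w + 3*x + 2*z)) includes (∂/∂x)(y*(-w + 3*x + 2*z)) dx = (3*y) dx, which multiplied by dz ∧ dw gives (3*y) dx ∧ dz ∧ dw
  d(y*(-w + 3*x + 2*z)) includes (∂/∂y)(y*(-w + 3*x + 2*z)) dy = (-w + 3*x + 2*z) dy, which multiplied by dz ∧ dw gives (-w + 3*x + 2*z) dy ∧ dz ∧ dw
Collecting like 3-forms: d(omega) = (-w + 3*x) dy ∧ dz ∧ dw + (3*y) dx ∧ dz ∧ dw.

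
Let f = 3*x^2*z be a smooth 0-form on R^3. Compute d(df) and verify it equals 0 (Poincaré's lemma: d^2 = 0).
d(df) = 0

Step 1: df = sum_i (∂f/∂x_i) dx_i = (6*x*z) dx + (0) dy + (3*x^2) dz.
Step 2: Apply d again. Using the 1-form formula, the coefficient of dx ∧ dy in d(df) is ∂^2 f/∂x ∂y - ∂^2 f/∂y ∂x = (0) - (0) = 0 (equality of mixed partials for smooth f).
Similarly for dx ∧ dz and dy ∧ dz — all coefficients vanish. So d(df) = 0.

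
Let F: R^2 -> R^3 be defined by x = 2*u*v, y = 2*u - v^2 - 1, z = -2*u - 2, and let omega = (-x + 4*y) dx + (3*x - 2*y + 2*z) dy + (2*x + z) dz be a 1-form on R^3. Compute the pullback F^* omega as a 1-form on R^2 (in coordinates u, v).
F^* omega = (-4*u*v^2 + 20*u*v - 12*u - 8*v^3 + 4*v^2 - 8*v) du + (-4*u^2*v + 16*u^2 - 20*u*v^2 + 16*u*v - 8*u - 4*v^3 + 4*v) dv

Using F^*(f dg) = (f ∘ F) d(g ∘ F), substitute each coordinate x_i by F_i(u, v) in f_i, and replace dx_i by d F_i = (∂F_i/∂u) du + (∂F_i/∂v) dv.
  For the x component: f_1(F) = -2*u*v + 8*u - 4*v^2 - 4; d F_1 = (2*v) du + (2*u) dv
  For the y component: f_2(F) = 6*u*v - 8*u + 2*v^2 - 2; d F_2 = (2) du + (-2*v) dv
  For the z component: f_3(F) = 4*u*v - 2*u - 2; d F_3 = (-2) du + (0) dv
Combining and collecting du, dv coefficients:
  coeff of du: -4*u*v^2 + 20*u*v - 12*u - 8*v^3 + 4*v^2 - 8*v
  coeff of dv: -4*u^2*v + 16*u^2 - 20*u*v^2 + 16*u*v - 8*u - 4*v^3 + 4*v
F^* omega = (-4*u*v^2 + 20*u*v - 12*u - 8*v^3 + 4*v^2 - 8*v) du + (-4*u^2*v + 16*u^2 - 20*u*v^2 + 16*u*v - 8*u - 4*v^3 + 4*v) dv.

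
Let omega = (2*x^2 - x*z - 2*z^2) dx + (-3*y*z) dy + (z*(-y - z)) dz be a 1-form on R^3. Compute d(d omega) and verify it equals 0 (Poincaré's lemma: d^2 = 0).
d(d omega) = 0

Step 1: d omega = sum_{i<j} (∂f_j/∂x_i - ∂f_i/∂x_j) dx_i ∧ dx_j:
  coeff of dx ∧ dy: 0
  coeff of dx ∧ dz: x + 4*z
  coeff of dy ∧ dz: 3*y - z
Step 2: Apply d again to each 2-form coefficient. The only possible 3-form in R^3 is dx ∧ dy ∧ dz, with coefficient
  ∂(coeff of dy∧dz)/∂x - ∂(coeff of dx∧dz)/∂y + ∂(coeff of dx∧dy)/∂z
  = ∂/∂x (3*y - z) - ∂/∂y (x + 4*z) + ∂/∂z (0).
Each of these terms simplifies to sums of mixed partials that cancel in pairs. The result is 0 (by equality of mixed partials for smooth functions — Schwarz / Clairaut).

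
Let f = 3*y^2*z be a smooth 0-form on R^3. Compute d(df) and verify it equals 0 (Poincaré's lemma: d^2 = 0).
d(df) = 0

Step 1: df = sum_i (∂f/∂x_i) dx_i = (0) dx + (6*y*z) dy + (3*y^2) dz.
Step 2: Apply d again. Using the 1-form formula, the coefficient of dx ∧ dy in d(df) is ∂^2 f/∂x ∂y - ∂^2 f/∂y ∂x = (0) - (0) = 0 (equality of mixed partials for smooth f).
Similarly for dx ∧ dz and dy ∧ dz — all coefficients vanish. So d(df) = 0.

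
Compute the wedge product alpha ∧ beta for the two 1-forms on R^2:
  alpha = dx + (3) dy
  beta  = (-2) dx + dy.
alpha ∧ beta = (7) dx ∧ dy

Distribute the wedge, using dx_i ∧ dx_j = -dx_j ∧ dx_i and dx_i ∧ dx_i = 0. For each pair (i, j) with i < j, the coefficient of dx_i ∧ dx_j in alpha ∧ beta is (alpha_i * beta_j - alpha_j * beta_i). Collecting: alpha ∧ beta = (7) dx ∧ dy.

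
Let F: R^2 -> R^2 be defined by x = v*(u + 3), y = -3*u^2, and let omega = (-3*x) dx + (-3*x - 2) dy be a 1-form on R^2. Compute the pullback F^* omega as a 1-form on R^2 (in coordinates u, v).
F^* omega = (18*u^2*v - 3*u*v^2 + 54*u*v + 12*u - 9*v^2) du + (3*v*(-u^2 - 6*u - 9)) dv

Using F^*(f dg) = (f ∘ F) d(g ∘ F), substitute each coordinate x_i by F_i(u, v) in f_i, and replace dx_i by d F_i = (∂F_i/∂u) du + (∂F_i/∂v) dv.
  For the x component: f_1(F) = 3*v*(-u - 3); d F_1 = (v) du + (u + 3) dv
  For the y component: f_2(F) = -3*u*v - 9*v - 2; d F_2 = (-6*u) du + (0) dv
Combining and collecting du, dv coefficients:
  coeff of du: 18*u^2*v - 3*u*v^2 + 54*u*v + 12*u - 9*v^2
  coeff of dv: 3*v*(-u^2 - 6*u - 9)
F^* omega = (18*u^2*v - 3*u*v^2 + 54*u*v + 12*u - 9*v^2) du + (3*v*(-u^2 - 6*u - 9)) dv.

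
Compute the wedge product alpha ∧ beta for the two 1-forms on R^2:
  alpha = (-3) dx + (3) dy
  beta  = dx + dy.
alpha ∧ beta = (-6) dx ∧ dy

Distribute the wedge, using dx_i ∧ dx_j = -dx_j ∧ dx_i and dx_i ∧ dx_i = 0. For each pair (i, j) with i < j, the coefficient of dx_i ∧ dx_j in alpha ∧ beta is (alpha_i * beta_j - alpha_j * beta_i). Collecting: alpha ∧ beta = (-6) dx ∧ dy.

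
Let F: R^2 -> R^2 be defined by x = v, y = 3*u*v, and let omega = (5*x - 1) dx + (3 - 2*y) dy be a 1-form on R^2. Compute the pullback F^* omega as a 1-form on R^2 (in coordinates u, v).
F^* omega = (9*v*(-2*u*v + 1)) du + (-18*u^2*v + 9*u + 5*v - 1) dv

Using F^*(f dg) = (f ∘ F) d(g ∘ F), substitute each coordinate x_i by F_i(u, v) in f_i, and replace dx_i by d F_i = (∂F_i/∂u) du + (∂F_i/∂v) dv.
  For the x component: f_1(F) = 5*v - 1; d F_1 = (0) du + (1) dv
  For the y component: f_2(F) = -6*u*v + 3; d F_2 = (3*v) du + (3*u) dv
Combining and collecting du, dv coefficients:
  coeff of du: 9*v*(-2*u*v + 1)
  coeff of dv: -18*u^2*v + 9*u + 5*v - 1
F^* omega = (9*v*(-2*u*v + 1)) du + (-18*u^2*v + 9*u + 5*v - 1) dv.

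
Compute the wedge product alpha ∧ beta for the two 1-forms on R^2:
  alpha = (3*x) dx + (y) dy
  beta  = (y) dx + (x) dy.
alpha ∧ beta = (3*x^2 - y^2) dx ∧ dy

Distribute the wedge, using dx_i ∧ dx_j = -dx_j ∧ dx_i and dx_i ∧ dx_i = 0. For each pair (i, j) with i < j, the coefficient of dx_i ∧ dx_j in alpha ∧ beta is (alpha_i * beta_j - alpha_j * beta_i). Collecting: alpha ∧ beta = (3*x^2 - y^2) dx ∧ dy.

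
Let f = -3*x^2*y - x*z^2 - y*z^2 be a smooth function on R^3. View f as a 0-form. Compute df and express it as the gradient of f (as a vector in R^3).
df = (-6*x*y - z^2) dx + (-3*x^2 - z^2) dy + (2*z*(-x - y)) dz; grad f = (-6*x*y - z^2, -3*x^2 - z^2, 2*z*(-x - y))

For a 0-form f, d f = (∂f/∂x) dx + (∂f/∂y) dy + (∂f/∂z) dz. The components of the vector representation are exactly the entries of grad f in Cartesian coordinates:
  ∂f/∂x = -6*x*y - z^2
  ∂f/∂y = -3*x^2 - z^2
  ∂f/∂z = 2*z*(-x - y).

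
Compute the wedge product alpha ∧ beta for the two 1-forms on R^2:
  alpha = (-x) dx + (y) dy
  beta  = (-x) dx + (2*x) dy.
alpha ∧ beta = (x*(-2*x + y)) dx ∧ dy

Distribute the wedge, using dx_i ∧ dx_j = -dx_j ∧ dx_i and dx_i ∧ dx_i = 0. For each pair (i, j) with i < j, the coefficient of dx_i ∧ dx_j in alpha ∧ beta is (alpha_i * beta_j - alpha_j * beta_i). Collecting: alpha ∧ beta = (x*(-2*x + y)) dx ∧ dy.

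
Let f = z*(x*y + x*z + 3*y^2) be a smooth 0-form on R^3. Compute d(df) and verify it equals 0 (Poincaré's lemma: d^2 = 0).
d(df) = 0

Step 1: df = sum_i (∂f/∂x_i) dx_i = (z*(y + z)) dx + (z*(x + 6*y)) dy + (x*y + 2*x*z + 3*y^2) dz.
Step 2: Apply d again. Using the 1-form formula, the coefficient of dx ∧ dy in d(df) is ∂^2 f/∂x ∂y - ∂^2 f/∂y ∂x = (z) - (z) = 0 (equality of mixed partials for smooth f).
Similarly for dx ∧ dz and dy ∧ dz — all coefficients vanish. So d(df) = 0.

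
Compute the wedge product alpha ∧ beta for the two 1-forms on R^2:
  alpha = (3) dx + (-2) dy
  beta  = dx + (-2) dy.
alpha ∧ beta = (-4) dx ∧ dy

Distribute the wedge, using dx_i ∧ dx_j = -dx_j ∧ dx_i and dx_i ∧ dx_i = 0. For each pair (i, j) with i < j, the coefficient of dx_i ∧ dx_j in alpha ∧ beta is (alpha_i * beta_j - alpha_j * beta_i). Collecting: alpha ∧ beta = (-4) dx ∧ dy.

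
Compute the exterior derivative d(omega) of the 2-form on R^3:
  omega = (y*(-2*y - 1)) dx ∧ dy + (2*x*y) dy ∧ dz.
d(omega) = (2*y) dx ∧ dy ∧ dz

For a 2-form omega = sum_{i<j} g_{ij} dx_i ∧ dx_j, the exterior derivative is
  d(omega) = sum_{i<j} d(g_{ij}) ∧ dx_i ∧ dx_j = sum_{i<j, k} (∂g_{ij}/∂x_k) dx_k ∧ dx_i ∧ dx_j.
Expand each term, using dx_k ∧ dx_i ∧ dx_j = sgn(permutation) dx_{(a)} ∧ dx_{(b)} ∧ dx_{(c)} with (a < b < c) sorted:
  d(2*x*y) includes (∂/∂x)(2*x*y) dx = (2*y) dx, which multiplied by dy ∧ dz gives (2*y) dx ∧ dy ∧ dz
Collecting like 3-forms: d(omega) = (2*y) dx ∧ dy ∧ dz.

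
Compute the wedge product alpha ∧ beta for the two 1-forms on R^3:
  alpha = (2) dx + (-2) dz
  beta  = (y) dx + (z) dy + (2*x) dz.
alpha ∧ beta = (2*z) dx ∧ dy + (4*x + 2*y) dx ∧ dz + (2*z) dy ∧ dz

Distribute the wedge, using dx_i ∧ dx_j = -dx_j ∧ dx_i and dx_i ∧ dx_i = 0. For each pair (i, j) with i < j, the coefficient of dx_i ∧ dx_j in alpha ∧ beta is (alpha_i * beta_j - alpha_j * beta_i). Collecting: alpha ∧ beta = (2*z) dx ∧ dy + (4*x + 2*y) dx ∧ dz + (2*z) dy ∧ dz.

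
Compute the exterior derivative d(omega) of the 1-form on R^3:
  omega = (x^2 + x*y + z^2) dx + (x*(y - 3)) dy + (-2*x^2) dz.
d(omega) = (-x + y - 3) dx ∧ dy + (-4*x - 2*z) dx ∧ dz

For a 1-form omega = sum_i f_i dx_i, the exterior derivative is
  d(omega) = sum_{i < j} (∂f_j/∂x_i - ∂f_i/∂x_j) dx_i ∧ dx_j.
  coefficient of dx ∧ dy: ∂f_2/∂x - ∂f_1/∂y = ∂(x*(y - 3))/∂x - ∂(x^2 + x*y + z^2)/∂y = -x + y - 3
  coefficient of dx ∧ dz: ∂f_3/∂x - ∂f_1/∂z = ∂(-2*x^2)/∂x - ∂(x^2 + x*y + z^2)/∂z = -4*x - 2*z
Assembling: d(omega) = (-x + y - 3) dx ∧ dy + (-4*x - 2*z) dx ∧ dz.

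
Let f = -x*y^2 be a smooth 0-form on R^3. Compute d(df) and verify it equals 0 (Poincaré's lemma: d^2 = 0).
d(df) = 0

Step 1: df = sum_i (∂f/∂x_i) dx_i = (-y^2) dx + (-2*x*y) dy + (0) dz.
Step 2: Apply d again. Using the 1-form formula, the coefficient of dx ∧ dy in d(df) is ∂^2 f/∂x ∂y - ∂^2 f/∂y ∂x = (-2*y) - (-2*y) = 0 (equality of mixed partials for smooth f).
Similarly for dx ∧ dz and dy ∧ dz — all coefficients vanish. So d(df) = 0.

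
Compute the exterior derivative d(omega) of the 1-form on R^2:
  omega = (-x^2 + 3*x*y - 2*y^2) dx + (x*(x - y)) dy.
d(omega) = (-x + 3*y) dx ∧ dy

For a 1-form omega = sum_i f_i dx_i, the exterior derivative is
  d(omega) = sum_{i < j} (∂f_j/∂x_i - ∂f_i/∂x_j) dx_i ∧ dx_j.
  coefficient of dx ∧ dy: ∂f_2/∂x - ∂f_1/∂y = ∂(x*(x - y))/∂x - ∂(-x^2 + 3*x*y - 2*y^2)/∂y = -x + 3*y
Assembling: d(omega) = (-x + 3*y) dx ∧ dy.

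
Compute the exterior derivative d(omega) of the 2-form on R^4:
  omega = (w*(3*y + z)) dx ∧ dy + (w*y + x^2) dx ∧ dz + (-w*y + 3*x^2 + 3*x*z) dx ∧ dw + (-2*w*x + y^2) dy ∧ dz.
d(omega) = (-2*w) dx ∧ dy ∧ dz + (w + 3*y + z) dx ∧ dy ∧ dw + (-3*x + y) dx ∧ dz ∧ dw + (-2*x) dy ∧ dz ∧ dw

For a 2-form omega = sum_{i<j} g_{ij} dx_i ∧ dx_j, the exterior derivative is
  d(omega) = sum_{i<j} d(g_{ij}) ∧ dx_i ∧ dx_j = sum_{i<j, k} (∂g_{ij}/∂x_k) dx_k ∧ dx_i ∧ dx_j.
Expand each term, using dx_k ∧ dx_i ∧ dx_j = sgn(permutation) dx_{(a)} ∧ dx_{(b)} ∧ dx_{(c)} with (a < b < c) sorted:
  d(w*(3*y + z)) includes (∂/∂z)(w*(3*y + z)) dz = (w) dz, which multiplied by dx ∧ dy gives (w) dx ∧ dy ∧ dz
  d(w*(3*y + z)) includes (∂/∂w)(w*(3*y + z)) dw = (3*y + z) dw, which multiplied by dx ∧ dy gives (3*y + z) dx ∧ dy ∧ dw
  d(w*y + x^2) includes (∂/∂y)(w*y + x^2) dy = (w) dy, which multiplied by dx ∧ dz gives (-w) dx ∧ dy ∧ dz
  d(w*y + x^2) includes (∂/∂w)(w*y + x^2) dw = (y) dw, which multiplied by dx ∧ dz gives (y) dx ∧ dz ∧ dw
  d(-w*y + 3*x^2 + 3*x*z) includes (∂/∂y)(-w*y + 3*x^2 + 3*x*z) dy = (-w) dy, which multiplied by dx ∧ dw gives (w) dx ∧ dy ∧ dw
  d(-w*y + 3*x^2 + 3*x*z) includes (∂/∂z)(-w*y + 3*x^2 + 3*x*z) dz = (3*x) dz, which multiplied by dx ∧ dw gives (-3*x) dx ∧ dz ∧ dw
  d(-2*w*x + y^2) includes (∂/∂x)(-2*w*x + y^2) dx = (-2*w) dx, which multiplied by dy ∧ dz gives (-2*w) dx ∧ dy ∧ dz
  d(-2*w*x + y^2) includes (∂/∂w)(-2*w*x + y^2) dw = (-2*x) dw, which multiplied by dy ∧ dz gives (-2*x) dy ∧ dz ∧ dw
Collecting like 3-forms: d(omega) = (-2*w) dx ∧ dy ∧ dz + (w + 3*y + z) dx ∧ dy ∧ dw + (-3*x + y) dx ∧ dz ∧ dw + (-2*x) dy ∧ dz ∧ dw.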